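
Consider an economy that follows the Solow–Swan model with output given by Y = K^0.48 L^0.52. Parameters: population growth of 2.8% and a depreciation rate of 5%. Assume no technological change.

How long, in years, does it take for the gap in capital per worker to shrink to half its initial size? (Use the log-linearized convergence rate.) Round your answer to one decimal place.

Near the steady state the convergence rate is λ = (1 − α)(n + δ).
λ = (1 − 0.48) × 0.078 = 0.52 × 0.078 = 0.04056
Half-life = ln 2 / λ = 0.6931 / 0.04056 ≈ 17.09 years

about 17.1 years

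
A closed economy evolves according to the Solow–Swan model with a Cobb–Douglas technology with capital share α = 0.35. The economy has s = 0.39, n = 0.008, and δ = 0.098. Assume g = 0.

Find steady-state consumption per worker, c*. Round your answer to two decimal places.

c* = 1.23

Steady state requires s·f(k) = (n + δ)·k, i.e. s·k^α = (n + δ)·k.
Dividing both sides by k: k^(1−α) = s / (n + δ).
k^0.65 = 0.39 / (0.008 + 0.098) = 0.39 / 0.106 = 3.6792
k* = 3.6792^(1/0.65) ≈ 7.4198
y* = (k*)^α = 7.4198^0.35 ≈ 2.0167
c* = (1 − s)·y* = (1 − 0.39) × 2.0167 ≈ 1.2302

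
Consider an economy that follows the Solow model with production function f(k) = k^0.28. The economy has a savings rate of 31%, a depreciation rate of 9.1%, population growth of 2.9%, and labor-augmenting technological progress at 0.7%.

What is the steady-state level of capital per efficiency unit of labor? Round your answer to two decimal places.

In steady state, investment equals break-even investment: s·k^α = (n + g + δ)·k.
Dividing both sides by k: k^(1−α) = s / (n + g + δ).
k^0.72 = 0.31 / (0.029 + 0.007 + 0.091) = 0.31 / 0.127 = 2.4409
k* = 2.4409^(1/0.72) ≈ 3.4535

k* = 3.45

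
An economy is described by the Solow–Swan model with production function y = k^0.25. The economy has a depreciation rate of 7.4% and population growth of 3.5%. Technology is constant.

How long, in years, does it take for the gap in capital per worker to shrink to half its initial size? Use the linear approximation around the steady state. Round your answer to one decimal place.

Near the steady state the convergence rate is λ = (1 − α)(n + δ).
λ = (1 − 0.25) × 0.109 = 0.75 × 0.109 = 0.08175
Half-life = ln 2 / λ = 0.6931 / 0.08175 ≈ 8.48 years

half-life ≈ 8.5 years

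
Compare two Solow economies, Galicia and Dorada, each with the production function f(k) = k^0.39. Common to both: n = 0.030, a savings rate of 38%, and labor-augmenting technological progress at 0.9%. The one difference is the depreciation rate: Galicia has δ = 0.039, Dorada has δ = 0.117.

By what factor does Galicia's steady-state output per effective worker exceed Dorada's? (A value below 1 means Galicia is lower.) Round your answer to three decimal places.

Steady-state y* = [s/(n + g + δ)]^(α/(1−α)), so the ratio is [ (s_G/(n + g + δ)_G) / (s_D/(n + g + δ)_D) ]^0.6393.
s_G/(n + g + δ)_G = 0.38/0.078 = 4.8718; s_D/(n + g + δ)_D = 0.38/0.156 = 2.4359.
Ratio = (4.8718/2.4359)^0.6393 = 2.0000^0.6393 ≈ 1.5576

y*_G / y*_D ≈ 1.558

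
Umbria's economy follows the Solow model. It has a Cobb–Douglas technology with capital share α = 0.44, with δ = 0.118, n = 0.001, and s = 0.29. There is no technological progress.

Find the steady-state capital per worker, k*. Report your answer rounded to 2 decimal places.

k* ≈ 4.91

At the steady state, Δk = 0, so s·k^α = (n + δ)·k.
Dividing both sides by k: k^(1−α) = s / (n + δ).
k^0.56 = 0.29 / (0.001 + 0.118) = 0.29 / 0.119 = 2.4370
k* = 2.4370^(1/0.56) ≈ 4.9070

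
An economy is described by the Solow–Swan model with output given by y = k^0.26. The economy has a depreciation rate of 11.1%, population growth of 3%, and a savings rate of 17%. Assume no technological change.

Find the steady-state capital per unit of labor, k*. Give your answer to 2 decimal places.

In steady state, investment equals break-even investment: s·k^α = (n + δ)·k.
Dividing both sides by k: k^(1−α) = s / (n + δ).
k^0.74 = 0.17 / (0.030 + 0.111) = 0.17 / 0.141 = 1.2057
k* = 1.2057^(1/0.74) ≈ 1.2876

k* = 1.29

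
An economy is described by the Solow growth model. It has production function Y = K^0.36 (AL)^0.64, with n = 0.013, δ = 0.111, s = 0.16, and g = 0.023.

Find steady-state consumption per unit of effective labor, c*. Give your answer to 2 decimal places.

c* = 0.88

At the steady state, Δk = 0, so s·k^α = (n + g + δ)·k.
Dividing both sides by k: k^(1−α) = s / (n + g + δ).
k^0.64 = 0.16 / (0.013 + 0.023 + 0.111) = 0.16 / 0.147 = 1.0884
k* = 1.0884^(1/0.64) ≈ 1.1415
y* = (k*)^α = 1.1415^0.36 ≈ 1.0488
c* = (1 − s)·y* = (1 − 0.16) × 1.0488 ≈ 0.8810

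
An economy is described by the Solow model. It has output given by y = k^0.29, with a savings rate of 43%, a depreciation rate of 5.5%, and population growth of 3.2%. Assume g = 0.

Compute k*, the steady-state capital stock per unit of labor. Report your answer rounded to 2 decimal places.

k* ≈ 9.49

In steady state, investment equals break-even investment: s·k^α = (n + δ)·k.
Rearranging, k^(1−α) = s / (n + δ).
k^0.71 = 0.43 / (0.032 + 0.055) = 0.43 / 0.087 = 4.9425
k* = 4.9425^(1/0.71) ≈ 9.4927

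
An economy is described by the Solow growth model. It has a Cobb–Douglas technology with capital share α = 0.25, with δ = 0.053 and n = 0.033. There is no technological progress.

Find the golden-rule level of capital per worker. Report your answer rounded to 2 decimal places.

k_gold ≈ 4.15

The golden rule sets f'(k) = n + δ, i.e. α·k^(α−1) = n + δ.
So k^(1−α) = α / (n + δ) = 0.25 / 0.086 = 2.9070.
k_gold = 2.9070^(1/0.75) ≈ 4.1488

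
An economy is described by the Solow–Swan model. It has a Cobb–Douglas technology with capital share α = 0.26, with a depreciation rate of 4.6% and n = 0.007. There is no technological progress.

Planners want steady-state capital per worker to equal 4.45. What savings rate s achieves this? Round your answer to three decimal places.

s ≈ 0.160

Steady state requires s·f(k) = (n + δ)·k, i.e. s·k^α = (n + δ)·k.
So s / (n + δ) = (k*)^(1−α) = 4.45^0.74 = 3.0185.
Therefore s = 3.0185 × (n + δ) = 3.0185 × 0.053 = 0.1600.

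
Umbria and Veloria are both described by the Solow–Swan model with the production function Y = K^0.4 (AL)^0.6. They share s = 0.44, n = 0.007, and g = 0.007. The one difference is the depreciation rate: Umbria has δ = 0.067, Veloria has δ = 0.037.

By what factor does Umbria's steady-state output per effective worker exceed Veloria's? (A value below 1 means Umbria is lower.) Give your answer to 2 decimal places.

Steady-state y* = [s/(n + g + δ)]^(α/(1−α)), so the ratio is [ (s_U/(n + g + δ)_U) / (s_V/(n + g + δ)_V) ]^0.6667.
s_U/(n + g + δ)_U = 0.44/0.081 = 5.4321; s_V/(n + g + δ)_V = 0.44/0.051 = 8.6275.
Ratio = (5.4321/8.6275)^0.6667 = 0.6296^0.6667 ≈ 0.7346

y*_U / y*_V ≈ 0.73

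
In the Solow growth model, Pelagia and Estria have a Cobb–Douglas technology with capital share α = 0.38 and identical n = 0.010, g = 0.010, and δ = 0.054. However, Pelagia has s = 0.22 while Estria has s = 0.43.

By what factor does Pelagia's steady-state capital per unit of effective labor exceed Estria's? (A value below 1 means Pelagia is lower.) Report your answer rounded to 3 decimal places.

ratio ≈ 0.339

Steady-state k* = [s/(n + g + δ)]^(1/(1−α)), so the ratio is [ (s_P/(n + g + δ)_P) / (s_E/(n + g + δ)_E) ]^1.6129.
s_P/(n + g + δ)_P = 0.22/0.074 = 2.9730; s_E/(n + g + δ)_E = 0.43/0.074 = 5.8108.
Ratio = (2.9730/5.8108)^1.6129 = 0.5116^1.6129 ≈ 0.3393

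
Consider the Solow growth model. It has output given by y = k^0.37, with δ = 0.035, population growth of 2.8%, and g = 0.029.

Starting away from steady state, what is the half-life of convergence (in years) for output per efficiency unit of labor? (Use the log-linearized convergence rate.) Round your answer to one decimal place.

about 12.0 years

Near the steady state the convergence rate is λ = (1 − α)(n + g + δ).
λ = (1 − 0.37) × 0.092 = 0.63 × 0.092 = 0.05796
Half-life = ln 2 / λ = 0.6931 / 0.05796 ≈ 11.96 years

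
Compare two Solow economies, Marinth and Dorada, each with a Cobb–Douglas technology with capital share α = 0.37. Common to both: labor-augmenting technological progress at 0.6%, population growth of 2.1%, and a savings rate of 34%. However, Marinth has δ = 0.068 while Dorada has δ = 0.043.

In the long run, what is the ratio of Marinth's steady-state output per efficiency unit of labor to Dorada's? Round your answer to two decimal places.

Steady-state y* = [s/(n + g + δ)]^(α/(1−α)), so the ratio is [ (s_M/(n + g + δ)_M) / (s_D/(n + g + δ)_D) ]^0.5873.
s_M/(n + g + δ)_M = 0.34/0.095 = 3.5789; s_D/(n + g + δ)_D = 0.34/0.070 = 4.8571.
Ratio = (3.5789/4.8571)^0.5873 = 0.7368^0.5873 ≈ 0.8358

y*_M / y*_D ≈ 0.84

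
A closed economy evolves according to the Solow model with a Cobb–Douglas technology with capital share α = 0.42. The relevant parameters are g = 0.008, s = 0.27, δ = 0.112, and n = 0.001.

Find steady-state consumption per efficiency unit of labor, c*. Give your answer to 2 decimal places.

c* = 1.31

Steady state requires s·f(k) = (n + g + δ)·k, i.e. s·k^α = (n + g + δ)·k.
Rearranging, k^(1−α) = s / (n + g + δ).
k^0.58 = 0.27 / (0.001 + 0.008 + 0.112) = 0.27 / 0.121 = 2.2314
k* = 2.2314^(1/0.58) ≈ 3.9902
y* = (k*)^α = 3.9902^0.42 ≈ 1.7882
c* = (1 − s)·y* = (1 − 0.27) × 1.7882 ≈ 1.3054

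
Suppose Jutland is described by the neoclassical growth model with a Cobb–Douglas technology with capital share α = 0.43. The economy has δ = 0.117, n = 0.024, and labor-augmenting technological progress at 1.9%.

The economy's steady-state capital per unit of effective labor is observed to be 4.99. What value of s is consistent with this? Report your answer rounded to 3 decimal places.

s ≈ 0.400

In steady state, investment equals break-even investment: s·k^α = (n + g + δ)·k.
So s / (n + g + δ) = (k*)^(1−α) = 4.99^0.57 = 2.4999.
Therefore s = 2.4999 × (n + g + δ) = 2.4999 × 0.160 = 0.4000.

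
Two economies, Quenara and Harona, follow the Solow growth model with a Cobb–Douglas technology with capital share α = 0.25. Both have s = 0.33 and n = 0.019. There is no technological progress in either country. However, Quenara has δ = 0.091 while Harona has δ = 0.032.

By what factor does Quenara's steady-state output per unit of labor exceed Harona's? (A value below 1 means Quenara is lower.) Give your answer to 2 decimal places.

y*_Q / y*_H ≈ 0.77

Steady-state y* = [s/(n + δ)]^(α/(1−α)), so the ratio is [ (s_Q/(n + δ)_Q) / (s_H/(n + δ)_H) ]^0.3333.
s_Q/(n + δ)_Q = 0.33/0.110 = 3.0000; s_H/(n + δ)_H = 0.33/0.051 = 6.4706.
Ratio = (3.0000/6.4706)^0.3333 = 0.4636^0.3333 ≈ 0.7740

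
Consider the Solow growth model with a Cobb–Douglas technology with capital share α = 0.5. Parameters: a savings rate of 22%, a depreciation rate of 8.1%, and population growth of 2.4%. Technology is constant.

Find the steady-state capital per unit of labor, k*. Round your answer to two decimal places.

k* = 4.39

At the steady state, Δk = 0, so s·k^α = (n + δ)·k.
Dividing both sides by k: k^(1−α) = s / (n + δ).
k^0.5 = 0.22 / (0.024 + 0.081) = 0.22 / 0.105 = 2.0952
k* = 2.0952^(1/0.5) ≈ 4.3899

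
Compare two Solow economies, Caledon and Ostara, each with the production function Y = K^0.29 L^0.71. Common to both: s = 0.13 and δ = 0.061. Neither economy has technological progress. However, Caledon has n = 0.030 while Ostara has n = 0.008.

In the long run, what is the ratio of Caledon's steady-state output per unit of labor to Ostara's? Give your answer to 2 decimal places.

y*_C / y*_O ≈ 0.89

Steady-state y* = [s/(n + δ)]^(α/(1−α)), so the ratio is [ (s_C/(n + δ)_C) / (s_O/(n + δ)_O) ]^0.4085.
s_C/(n + δ)_C = 0.13/0.091 = 1.4286; s_O/(n + δ)_O = 0.13/0.069 = 1.8841.
Ratio = (1.4286/1.8841)^0.4085 = 0.7582^0.4085 ≈ 0.8931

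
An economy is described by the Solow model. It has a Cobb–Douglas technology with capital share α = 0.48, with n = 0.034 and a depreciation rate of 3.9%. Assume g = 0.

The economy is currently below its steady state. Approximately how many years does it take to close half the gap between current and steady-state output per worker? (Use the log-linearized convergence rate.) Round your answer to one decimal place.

about 18.3 years

Near the steady state the convergence rate is λ = (1 − α)(n + δ).
λ = (1 − 0.48) × 0.073 = 0.52 × 0.073 = 0.03796
Half-life = ln 2 / λ = 0.6931 / 0.03796 ≈ 18.26 years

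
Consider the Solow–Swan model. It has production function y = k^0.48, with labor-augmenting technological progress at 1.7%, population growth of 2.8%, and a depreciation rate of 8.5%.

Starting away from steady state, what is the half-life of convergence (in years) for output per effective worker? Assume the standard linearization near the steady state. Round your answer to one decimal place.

half-life ≈ 10.3 years

Near the steady state the convergence rate is λ = (1 − α)(n + g + δ).
λ = (1 − 0.48) × 0.130 = 0.52 × 0.130 = 0.0676
Half-life = ln 2 / λ = 0.6931 / 0.0676 ≈ 10.25 years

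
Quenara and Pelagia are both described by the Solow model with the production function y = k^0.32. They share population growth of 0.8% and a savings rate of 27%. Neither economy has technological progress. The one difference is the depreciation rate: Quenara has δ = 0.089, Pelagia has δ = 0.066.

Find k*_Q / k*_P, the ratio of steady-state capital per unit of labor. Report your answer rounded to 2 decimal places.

ratio ≈ 0.67

Steady-state k* = [s/(n + δ)]^(1/(1−α)), so the ratio is [ (s_Q/(n + δ)_Q) / (s_P/(n + δ)_P) ]^1.4706.
s_Q/(n + δ)_Q = 0.27/0.097 = 2.7835; s_P/(n + δ)_P = 0.27/0.074 = 3.6486.
Ratio = (2.7835/3.6486)^1.4706 = 0.7629^1.4706 ≈ 0.6717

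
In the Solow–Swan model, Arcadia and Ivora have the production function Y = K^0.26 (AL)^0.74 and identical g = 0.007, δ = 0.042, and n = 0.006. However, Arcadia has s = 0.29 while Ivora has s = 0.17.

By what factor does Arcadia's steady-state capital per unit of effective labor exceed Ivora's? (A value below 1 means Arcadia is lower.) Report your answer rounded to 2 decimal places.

ratio ≈ 2.06

Steady-state k* = [s/(n + g + δ)]^(1/(1−α)), so the ratio is [ (s_A/(n + g + δ)_A) / (s_I/(n + g + δ)_I) ]^1.3514.
s_A/(n + g + δ)_A = 0.29/0.055 = 5.2727; s_I/(n + g + δ)_I = 0.17/0.055 = 3.0909.
Ratio = (5.2727/3.0909)^1.3514 = 1.7059^1.3514 ≈ 2.0581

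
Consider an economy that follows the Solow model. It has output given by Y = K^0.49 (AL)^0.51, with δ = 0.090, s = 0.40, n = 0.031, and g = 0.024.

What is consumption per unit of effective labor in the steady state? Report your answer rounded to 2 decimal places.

Steady state requires s·f(k) = (n + g + δ)·k, i.e. s·k^α = (n + g + δ)·k.
Rearranging, k^(1−α) = s / (n + g + δ).
k^0.51 = 0.40 / (0.031 + 0.024 + 0.090) = 0.40 / 0.145 = 2.7586
k* = 2.7586^(1/0.51) ≈ 7.3130
y* = (k*)^α = 7.3130^0.49 ≈ 2.6510
c* = (1 − s)·y* = (1 − 0.40) × 2.6510 ≈ 1.5906

c* = 1.59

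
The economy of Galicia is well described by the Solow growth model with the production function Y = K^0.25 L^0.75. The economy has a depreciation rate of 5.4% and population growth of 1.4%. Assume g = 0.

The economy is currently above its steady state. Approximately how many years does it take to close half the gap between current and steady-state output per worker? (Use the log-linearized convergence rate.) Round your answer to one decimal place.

about 13.6 years

Near the steady state the convergence rate is λ = (1 − α)(n + δ).
λ = (1 − 0.25) × 0.068 = 0.75 × 0.068 = 0.0510
Half-life = ln 2 / λ = 0.6931 / 0.0510 ≈ 13.59 years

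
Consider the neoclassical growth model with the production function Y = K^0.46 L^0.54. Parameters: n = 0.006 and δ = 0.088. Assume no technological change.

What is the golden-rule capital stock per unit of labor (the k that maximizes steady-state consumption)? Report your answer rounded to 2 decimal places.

k_gold ≈ 18.93

The golden rule sets f'(k) = n + δ, i.e. α·k^(α−1) = n + δ.
So k^(1−α) = α / (n + δ) = 0.46 / 0.094 = 4.8936.
k_gold = 4.8936^(1/0.54) ≈ 18.9273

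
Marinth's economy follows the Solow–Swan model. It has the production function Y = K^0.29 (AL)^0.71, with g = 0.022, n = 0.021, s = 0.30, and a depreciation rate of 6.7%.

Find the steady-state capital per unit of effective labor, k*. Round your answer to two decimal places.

k* = 4.11

In steady state, investment equals break-even investment: s·k^α = (n + g + δ)·k.
Dividing both sides by k: k^(1−α) = s / (n + g + δ).
k^0.71 = 0.30 / (0.021 + 0.022 + 0.067) = 0.30 / 0.110 = 2.7273
k* = 2.7273^(1/0.71) ≈ 4.1087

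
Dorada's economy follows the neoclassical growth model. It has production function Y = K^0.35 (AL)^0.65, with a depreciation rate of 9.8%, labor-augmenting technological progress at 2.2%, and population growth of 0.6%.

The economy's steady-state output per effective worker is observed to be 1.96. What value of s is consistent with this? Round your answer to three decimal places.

s ≈ 0.440

At the steady state, Δk = 0, so s·k^α = (n + g + δ)·k.
Since y* = [s/(n + g + δ)]^(α/(1−α)), we have s/(n + g + δ) = (y*)^((1−α)/α) = 1.96^1.8571 = 3.4894.
Therefore s = 3.4894 × (n + g + δ) = 3.4894 × 0.126 = 0.4397.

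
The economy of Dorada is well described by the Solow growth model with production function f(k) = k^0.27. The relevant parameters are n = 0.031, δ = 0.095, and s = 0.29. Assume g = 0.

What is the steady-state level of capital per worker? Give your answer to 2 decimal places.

k* ≈ 3.13

In steady state, investment equals break-even investment: s·k^α = (n + δ)·k.
Rearranging, k^(1−α) = s / (n + δ).
k^0.73 = 0.29 / (0.031 + 0.095) = 0.29 / 0.126 = 2.3016
k* = 2.3016^(1/0.73) ≈ 3.1328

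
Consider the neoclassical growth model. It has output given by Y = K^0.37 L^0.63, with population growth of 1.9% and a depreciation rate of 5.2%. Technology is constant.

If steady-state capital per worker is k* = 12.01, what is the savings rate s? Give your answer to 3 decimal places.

At the steady state, Δk = 0, so s·k^α = (n + δ)·k.
So s / (n + δ) = (k*)^(1−α) = 12.01^0.63 = 4.7875.
Therefore s = 4.7875 × (n + δ) = 4.7875 × 0.071 = 0.3399.

s ≈ 0.340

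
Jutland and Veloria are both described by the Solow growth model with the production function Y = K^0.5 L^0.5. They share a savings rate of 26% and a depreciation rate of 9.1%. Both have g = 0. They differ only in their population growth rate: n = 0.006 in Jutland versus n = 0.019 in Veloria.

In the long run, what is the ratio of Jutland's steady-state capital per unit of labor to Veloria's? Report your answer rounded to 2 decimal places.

Steady-state k* = [s/(n + δ)]^(1/(1−α)), so the ratio is [ (s_J/(n + δ)_J) / (s_V/(n + δ)_V) ]^2.
s_J/(n + δ)_J = 0.26/0.097 = 2.6804; s_V/(n + δ)_V = 0.26/0.110 = 2.3636.
Ratio = (2.6804/2.3636)^2 = 1.1340^2 ≈ 1.2860

ratio ≈ 1.29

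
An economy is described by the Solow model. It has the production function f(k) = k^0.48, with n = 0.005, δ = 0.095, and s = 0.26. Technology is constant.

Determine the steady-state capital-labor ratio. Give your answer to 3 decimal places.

Steady state requires s·f(k) = (n + δ)·k, i.e. s·k^α = (n + δ)·k.
Dividing both sides by k: k^(1−α) = s / (n + δ).
k^0.52 = 0.26 / (0.005 + 0.095) = 0.26 / 0.100 = 2.6000
k* = 2.6000^(1/0.52) ≈ 6.2810

k* = 6.281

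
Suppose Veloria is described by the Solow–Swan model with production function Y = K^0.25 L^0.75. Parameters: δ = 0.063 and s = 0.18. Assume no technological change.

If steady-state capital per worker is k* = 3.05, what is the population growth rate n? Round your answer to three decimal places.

In steady state, investment equals break-even investment: s·k^α = (n + δ)·k.
So s / (n + δ) = (k*)^(1−α) = 3.05^0.75 = 2.3079.
Therefore n + δ = s / 2.3079 = 0.18 / 2.3079 = 0.0780, so n = 0.0780 − 0.063 = 0.0150.

n ≈ 0.015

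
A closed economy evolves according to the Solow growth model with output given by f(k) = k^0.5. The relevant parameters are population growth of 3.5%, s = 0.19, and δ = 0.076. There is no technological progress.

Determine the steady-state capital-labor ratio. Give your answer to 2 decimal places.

At the steady state, Δk = 0, so s·k^α = (n + δ)·k.
Dividing both sides by k: k^(1−α) = s / (n + δ).
k^0.5 = 0.19 / (0.035 + 0.076) = 0.19 / 0.111 = 1.7117
k* = 1.7117^(1/0.5) ≈ 2.9299

k* ≈ 2.93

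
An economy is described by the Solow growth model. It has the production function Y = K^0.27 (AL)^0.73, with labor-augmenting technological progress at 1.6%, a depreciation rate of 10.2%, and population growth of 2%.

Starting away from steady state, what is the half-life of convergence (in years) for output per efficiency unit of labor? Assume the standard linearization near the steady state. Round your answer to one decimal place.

about 6.9 years

Near the steady state the convergence rate is λ = (1 − α)(n + g + δ).
λ = (1 − 0.27) × 0.138 = 0.73 × 0.138 = 0.10074
Half-life = ln 2 / λ = 0.6931 / 0.10074 ≈ 6.88 years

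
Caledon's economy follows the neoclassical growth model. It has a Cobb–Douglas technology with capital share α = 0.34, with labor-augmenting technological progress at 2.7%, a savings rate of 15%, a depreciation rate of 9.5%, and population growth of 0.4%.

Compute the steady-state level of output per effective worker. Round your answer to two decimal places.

y* = 1.09

In steady state, investment equals break-even investment: s·k^α = (n + g + δ)·k.
Rearranging, k^(1−α) = s / (n + g + δ).
k^0.66 = 0.15 / (0.004 + 0.027 + 0.095) = 0.15 / 0.126 = 1.1905
k* = 1.1905^(1/0.66) ≈ 1.3024
y* = (k*)^α = 1.3024^0.34 ≈ 1.0940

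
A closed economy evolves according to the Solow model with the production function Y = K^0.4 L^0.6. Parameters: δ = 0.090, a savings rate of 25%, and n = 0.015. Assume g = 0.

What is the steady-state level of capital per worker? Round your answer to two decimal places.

k* = 4.25

At the steady state, Δk = 0, so s·k^α = (n + δ)·k.
Rearranging, k^(1−α) = s / (n + δ).
k^0.6 = 0.25 / (0.015 + 0.090) = 0.25 / 0.105 = 2.3810
k* = 2.3810^(1/0.6) ≈ 4.2455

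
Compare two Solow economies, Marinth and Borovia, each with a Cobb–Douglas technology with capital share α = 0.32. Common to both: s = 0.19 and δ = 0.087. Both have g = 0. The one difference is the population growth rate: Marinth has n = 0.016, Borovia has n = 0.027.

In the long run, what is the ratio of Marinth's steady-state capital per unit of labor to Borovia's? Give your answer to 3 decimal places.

ratio ≈ 1.161

Steady-state k* = [s/(n + δ)]^(1/(1−α)), so the ratio is [ (s_M/(n + δ)_M) / (s_B/(n + δ)_B) ]^1.4706.
s_M/(n + δ)_M = 0.19/0.103 = 1.8447; s_B/(n + δ)_B = 0.19/0.114 = 1.6667.
Ratio = (1.8447/1.6667)^1.4706 = 1.1068^1.4706 ≈ 1.1609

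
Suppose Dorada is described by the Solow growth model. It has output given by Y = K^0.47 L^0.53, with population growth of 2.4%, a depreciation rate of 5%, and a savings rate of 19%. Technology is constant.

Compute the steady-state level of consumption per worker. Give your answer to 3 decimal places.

In steady state, investment equals break-even investment: s·k^α = (n + δ)·k.
Dividing both sides by k: k^(1−α) = s / (n + δ).
k^0.53 = 0.19 / (0.024 + 0.050) = 0.19 / 0.074 = 2.5676
k* = 2.5676^(1/0.53) ≈ 5.9251
y* = (k*)^α = 5.9251^0.47 ≈ 2.3076
c* = (1 − s)·y* = (1 − 0.19) × 2.3076 ≈ 1.8692

c* ≈ 1.869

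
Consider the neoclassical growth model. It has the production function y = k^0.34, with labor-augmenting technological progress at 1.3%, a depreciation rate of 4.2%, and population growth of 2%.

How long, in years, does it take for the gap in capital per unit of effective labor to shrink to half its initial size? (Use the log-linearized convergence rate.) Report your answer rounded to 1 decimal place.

t_½ ≈ 14.0 years

Near the steady state the convergence rate is λ = (1 − α)(n + g + δ).
λ = (1 − 0.34) × 0.075 = 0.66 × 0.075 = 0.0495
Half-life = ln 2 / λ = 0.6931 / 0.0495 ≈ 14.00 years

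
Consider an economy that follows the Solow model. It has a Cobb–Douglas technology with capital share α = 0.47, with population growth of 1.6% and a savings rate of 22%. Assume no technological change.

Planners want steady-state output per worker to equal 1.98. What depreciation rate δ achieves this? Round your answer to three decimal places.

Steady state requires s·f(k) = (n + δ)·k, i.e. s·k^α = (n + δ)·k.
Since y* = [s/(n + δ)]^(α/(1−α)), we have s/(n + δ) = (y*)^((1−α)/α) = 1.98^1.1277 = 2.1605.
Therefore n + δ = s / 2.1605 = 0.22 / 2.1605 = 0.1018, so δ = 0.1018 − 0.016 = 0.0858.

δ ≈ 0.086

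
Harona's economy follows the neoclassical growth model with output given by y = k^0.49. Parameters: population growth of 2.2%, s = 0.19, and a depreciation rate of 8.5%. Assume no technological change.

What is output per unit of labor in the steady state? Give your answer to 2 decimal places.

In steady state, investment equals break-even investment: s·k^α = (n + δ)·k.
Dividing both sides by k: k^(1−α) = s / (n + δ).
k^0.51 = 0.19 / (0.022 + 0.085) = 0.19 / 0.107 = 1.7757
k* = 1.7757^(1/0.51) ≈ 3.0829
y* = (k*)^α = 3.0829^0.49 ≈ 1.7362

y* ≈ 1.74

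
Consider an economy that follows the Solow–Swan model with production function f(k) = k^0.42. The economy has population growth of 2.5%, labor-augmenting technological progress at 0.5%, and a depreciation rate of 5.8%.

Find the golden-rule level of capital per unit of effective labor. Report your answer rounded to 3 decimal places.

The golden rule sets f'(k) = n + g + δ, i.e. α·k^(α−1) = n + g + δ.
So k^(1−α) = α / (n + g + δ) = 0.42 / 0.088 = 4.7727.
k_gold = 4.7727^(1/0.58) ≈ 14.8007

k_gold ≈ 14.801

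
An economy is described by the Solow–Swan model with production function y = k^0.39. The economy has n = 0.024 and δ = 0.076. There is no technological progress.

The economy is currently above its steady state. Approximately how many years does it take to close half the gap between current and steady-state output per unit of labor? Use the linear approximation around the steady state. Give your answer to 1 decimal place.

t_½ ≈ 11.4 years

Near the steady state the convergence rate is λ = (1 − α)(n + δ).
λ = (1 − 0.39) × 0.100 = 0.61 × 0.100 = 0.0610
Half-life = ln 2 / λ = 0.6931 / 0.0610 ≈ 11.36 years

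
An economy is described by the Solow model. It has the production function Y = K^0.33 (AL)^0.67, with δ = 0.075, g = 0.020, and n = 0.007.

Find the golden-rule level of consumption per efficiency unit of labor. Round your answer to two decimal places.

c_gold ≈ 1.19

At the golden rule, f'(k) = n + g + δ, so α·k^(α−1) = n + g + δ and k_gold = (α/(n + g + δ))^(1/(1−α)).
k_gold = (0.33/0.102)^(1/0.67) = 3.2353^1.4925 ≈ 5.7683
c_gold = f(k_gold) − (n + g + δ)·k_gold = 1.7830 − 0.102×5.7683 ≈ 1.1946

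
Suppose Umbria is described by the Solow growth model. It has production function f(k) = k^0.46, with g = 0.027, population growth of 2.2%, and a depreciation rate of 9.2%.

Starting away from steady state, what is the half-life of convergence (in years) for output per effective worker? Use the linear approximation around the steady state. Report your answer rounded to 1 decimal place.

half-life ≈ 9.1 years

Near the steady state the convergence rate is λ = (1 − α)(n + g + δ).
λ = (1 − 0.46) × 0.141 = 0.54 × 0.141 = 0.07614
Half-life = ln 2 / λ = 0.6931 / 0.07614 ≈ 9.10 years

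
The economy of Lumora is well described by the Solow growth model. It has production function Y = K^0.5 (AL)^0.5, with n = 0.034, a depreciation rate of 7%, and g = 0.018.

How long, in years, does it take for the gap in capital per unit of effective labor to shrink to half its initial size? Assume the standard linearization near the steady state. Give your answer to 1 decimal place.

Near the steady state the convergence rate is λ = (1 − α)(n + g + δ).
λ = (1 − 0.5) × 0.122 = 0.5 × 0.122 = 0.0610
Half-life = ln 2 / λ = 0.6931 / 0.0610 ≈ 11.36 years

half-life ≈ 11.4 years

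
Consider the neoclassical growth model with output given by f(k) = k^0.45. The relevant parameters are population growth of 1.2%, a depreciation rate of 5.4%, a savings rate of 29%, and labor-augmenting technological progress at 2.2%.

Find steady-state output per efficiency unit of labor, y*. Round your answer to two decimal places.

y* = 2.65

In steady state, investment equals break-even investment: s·k^α = (n + g + δ)·k.
Rearranging, k^(1−α) = s / (n + g + δ).
k^0.55 = 0.29 / (0.012 + 0.022 + 0.054) = 0.29 / 0.088 = 3.2955
k* = 3.2955^(1/0.55) ≈ 8.7433
y* = (k*)^α = 8.7433^0.45 ≈ 2.6531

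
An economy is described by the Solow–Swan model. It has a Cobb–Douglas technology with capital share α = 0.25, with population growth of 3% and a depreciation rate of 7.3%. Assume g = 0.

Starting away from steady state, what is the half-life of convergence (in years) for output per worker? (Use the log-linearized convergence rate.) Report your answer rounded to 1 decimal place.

about 9.0 years

Near the steady state the convergence rate is λ = (1 − α)(n + δ).
λ = (1 − 0.25) × 0.103 = 0.75 × 0.103 = 0.07725
Half-life = ln 2 / λ = 0.6931 / 0.07725 ≈ 8.97 years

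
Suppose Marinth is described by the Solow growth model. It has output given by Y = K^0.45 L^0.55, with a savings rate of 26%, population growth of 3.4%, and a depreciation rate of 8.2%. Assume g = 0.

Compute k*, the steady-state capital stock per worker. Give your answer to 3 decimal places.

At the steady state, Δk = 0, so s·k^α = (n + δ)·k.
Dividing both sides by k: k^(1−α) = s / (n + δ).
k^0.55 = 0.26 / (0.034 + 0.082) = 0.26 / 0.116 = 2.2414
k* = 2.2414^(1/0.55) ≈ 4.3382

k* ≈ 4.338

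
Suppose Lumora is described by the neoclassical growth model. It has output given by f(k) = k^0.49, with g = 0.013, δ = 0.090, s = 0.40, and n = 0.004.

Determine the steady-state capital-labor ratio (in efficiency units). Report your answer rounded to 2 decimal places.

k* = 13.27

Steady state requires s·f(k) = (n + g + δ)·k, i.e. s·k^α = (n + g + δ)·k.
Dividing both sides by k: k^(1−α) = s / (n + g + δ).
k^0.51 = 0.40 / (0.004 + 0.013 + 0.090) = 0.40 / 0.107 = 3.7383
k* = 3.7383^(1/0.51) ≈ 13.2706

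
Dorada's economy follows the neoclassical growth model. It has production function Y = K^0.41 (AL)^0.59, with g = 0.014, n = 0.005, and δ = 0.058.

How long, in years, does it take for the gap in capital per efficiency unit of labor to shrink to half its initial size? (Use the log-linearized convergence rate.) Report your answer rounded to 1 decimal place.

Near the steady state the convergence rate is λ = (1 − α)(n + g + δ).
λ = (1 − 0.41) × 0.077 = 0.59 × 0.077 = 0.04543
Half-life = ln 2 / λ = 0.6931 / 0.04543 ≈ 15.26 years

half-life ≈ 15.3 years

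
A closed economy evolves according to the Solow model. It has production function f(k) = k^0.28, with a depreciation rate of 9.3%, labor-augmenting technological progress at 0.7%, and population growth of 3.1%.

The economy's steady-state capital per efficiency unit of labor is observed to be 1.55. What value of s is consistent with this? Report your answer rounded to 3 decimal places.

s ≈ 0.180

In steady state, investment equals break-even investment: s·k^α = (n + g + δ)·k.
So s / (n + g + δ) = (k*)^(1−α) = 1.55^0.72 = 1.3710.
Therefore s = 1.3710 × (n + g + δ) = 1.3710 × 0.131 = 0.1796.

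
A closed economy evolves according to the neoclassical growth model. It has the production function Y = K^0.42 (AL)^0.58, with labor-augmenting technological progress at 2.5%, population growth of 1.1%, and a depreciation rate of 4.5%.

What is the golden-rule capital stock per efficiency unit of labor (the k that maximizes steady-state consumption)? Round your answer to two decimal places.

k_gold ≈ 17.07

The golden rule sets f'(k) = n + g + δ, i.e. α·k^(α−1) = n + g + δ.
So k^(1−α) = α / (n + g + δ) = 0.42 / 0.081 = 5.1852.
k_gold = 5.1852^(1/0.58) ≈ 17.0747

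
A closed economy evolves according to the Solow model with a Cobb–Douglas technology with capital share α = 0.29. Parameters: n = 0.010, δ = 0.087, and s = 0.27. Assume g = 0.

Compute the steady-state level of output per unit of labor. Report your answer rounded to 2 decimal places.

y* = 1.52

At the steady state, Δk = 0, so s·k^α = (n + δ)·k.
Dividing both sides by k: k^(1−α) = s / (n + δ).
k^0.71 = 0.27 / (0.010 + 0.087) = 0.27 / 0.097 = 2.7835
k* = 2.7835^(1/0.71) ≈ 4.2285
y* = (k*)^α = 4.2285^0.29 ≈ 1.5191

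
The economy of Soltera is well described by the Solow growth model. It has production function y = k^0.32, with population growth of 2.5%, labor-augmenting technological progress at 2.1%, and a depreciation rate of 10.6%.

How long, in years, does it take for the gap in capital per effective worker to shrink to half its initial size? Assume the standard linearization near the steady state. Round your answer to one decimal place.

Near the steady state the convergence rate is λ = (1 − α)(n + g + δ).
λ = (1 − 0.32) × 0.152 = 0.68 × 0.152 = 0.10336
Half-life = ln 2 / λ = 0.6931 / 0.10336 ≈ 6.71 years

t_½ ≈ 6.7 years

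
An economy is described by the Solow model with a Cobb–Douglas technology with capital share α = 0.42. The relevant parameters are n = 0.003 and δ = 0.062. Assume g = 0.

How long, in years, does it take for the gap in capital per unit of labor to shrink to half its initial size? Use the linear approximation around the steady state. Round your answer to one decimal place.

Near the steady state the convergence rate is λ = (1 − α)(n + δ).
λ = (1 − 0.42) × 0.065 = 0.58 × 0.065 = 0.0377
Half-life = ln 2 / λ = 0.6931 / 0.0377 ≈ 18.38 years

about 18.4 years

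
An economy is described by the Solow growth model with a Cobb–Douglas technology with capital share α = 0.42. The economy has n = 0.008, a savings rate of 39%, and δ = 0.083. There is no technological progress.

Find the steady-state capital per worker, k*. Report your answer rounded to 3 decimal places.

In steady state, investment equals break-even investment: s·k^α = (n + δ)·k.
Rearranging, k^(1−α) = s / (n + δ).
k^0.58 = 0.39 / (0.008 + 0.083) = 0.39 / 0.091 = 4.2857
k* = 4.2857^(1/0.58) ≈ 12.2940

k* ≈ 12.294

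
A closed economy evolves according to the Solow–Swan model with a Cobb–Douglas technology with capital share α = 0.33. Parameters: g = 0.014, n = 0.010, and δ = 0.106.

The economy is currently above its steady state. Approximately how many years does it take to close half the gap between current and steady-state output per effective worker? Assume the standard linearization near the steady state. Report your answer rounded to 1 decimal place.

t_½ ≈ 8.0 years

Near the steady state the convergence rate is λ = (1 − α)(n + g + δ).
λ = (1 − 0.33) × 0.130 = 0.67 × 0.130 = 0.0871
Half-life = ln 2 / λ = 0.6931 / 0.0871 ≈ 7.96 years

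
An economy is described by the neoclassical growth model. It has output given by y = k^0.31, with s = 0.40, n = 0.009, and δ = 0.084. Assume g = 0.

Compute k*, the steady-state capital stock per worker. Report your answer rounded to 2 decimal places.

Steady state requires s·f(k) = (n + δ)·k, i.e. s·k^α = (n + δ)·k.
Rearranging, k^(1−α) = s / (n + δ).
k^0.69 = 0.40 / (0.009 + 0.084) = 0.40 / 0.093 = 4.3011
k* = 4.3011^(1/0.69) ≈ 8.2838

k* ≈ 8.28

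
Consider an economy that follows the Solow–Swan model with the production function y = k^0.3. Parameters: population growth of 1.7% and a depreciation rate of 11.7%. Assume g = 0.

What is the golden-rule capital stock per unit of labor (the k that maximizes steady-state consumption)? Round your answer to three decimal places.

The golden rule sets f'(k) = n + δ, i.e. α·k^(α−1) = n + δ.
So k^(1−α) = α / (n + δ) = 0.3 / 0.134 = 2.2388.
k_gold = 2.2388^(1/0.7) ≈ 3.1624

k_gold ≈ 3.162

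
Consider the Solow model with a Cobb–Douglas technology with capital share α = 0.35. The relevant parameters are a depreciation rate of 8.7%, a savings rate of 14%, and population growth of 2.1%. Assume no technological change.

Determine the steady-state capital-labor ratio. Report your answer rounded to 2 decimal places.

k* ≈ 1.49

At the steady state, Δk = 0, so s·k^α = (n + δ)·k.
Dividing both sides by k: k^(1−α) = s / (n + δ).
k^0.65 = 0.14 / (0.021 + 0.087) = 0.14 / 0.108 = 1.2963
k* = 1.2963^(1/0.65) ≈ 1.4907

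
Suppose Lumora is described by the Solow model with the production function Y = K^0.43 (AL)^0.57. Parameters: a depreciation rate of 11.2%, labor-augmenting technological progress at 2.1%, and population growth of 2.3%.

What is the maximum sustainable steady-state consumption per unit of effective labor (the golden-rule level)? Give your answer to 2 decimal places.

At the golden rule, f'(k) = n + g + δ, so α·k^(α−1) = n + g + δ and k_gold = (α/(n + g + δ))^(1/(1−α)).
k_gold = (0.43/0.156)^(1/0.57) = 2.7564^1.7544 ≈ 5.9229
c_gold = f(k_gold) − (n + g + δ)·k_gold = 2.1488 − 0.156×5.9229 ≈ 1.2248

c_gold ≈ 1.22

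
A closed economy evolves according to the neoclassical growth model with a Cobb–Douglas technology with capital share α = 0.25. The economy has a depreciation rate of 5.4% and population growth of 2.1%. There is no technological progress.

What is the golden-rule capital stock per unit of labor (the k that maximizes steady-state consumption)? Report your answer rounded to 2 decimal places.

k_gold ≈ 4.98

The golden rule sets f'(k) = n + δ, i.e. α·k^(α−1) = n + δ.
So k^(1−α) = α / (n + δ) = 0.25 / 0.075 = 3.3333.
k_gold = 3.3333^(1/0.75) ≈ 4.9793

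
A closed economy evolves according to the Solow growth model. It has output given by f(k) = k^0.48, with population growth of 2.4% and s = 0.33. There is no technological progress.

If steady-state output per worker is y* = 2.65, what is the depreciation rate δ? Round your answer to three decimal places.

δ ≈ 0.091

In steady state, investment equals break-even investment: s·k^α = (n + δ)·k.
Since y* = [s/(n + δ)]^(α/(1−α)), we have s/(n + δ) = (y*)^((1−α)/α) = 2.65^1.0833 = 2.8741.
Therefore n + δ = s / 2.8741 = 0.33 / 2.8741 = 0.1148, so δ = 0.1148 − 0.024 = 0.0908.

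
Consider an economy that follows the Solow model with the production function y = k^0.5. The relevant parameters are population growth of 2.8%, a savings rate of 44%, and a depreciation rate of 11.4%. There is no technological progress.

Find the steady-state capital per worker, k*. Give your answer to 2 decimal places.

In steady state, investment equals break-even investment: s·k^α = (n + δ)·k.
Dividing both sides by k: k^(1−α) = s / (n + δ).
k^0.5 = 0.44 / (0.028 + 0.114) = 0.44 / 0.142 = 3.0986
k* = 3.0986^(1/0.5) ≈ 9.6013

k* ≈ 9.60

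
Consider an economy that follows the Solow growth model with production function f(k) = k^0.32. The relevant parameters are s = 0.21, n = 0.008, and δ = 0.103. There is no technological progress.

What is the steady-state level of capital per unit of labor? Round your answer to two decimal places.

k* = 2.55

At the steady state, Δk = 0, so s·k^α = (n + δ)·k.
Dividing both sides by k: k^(1−α) = s / (n + δ).
k^0.68 = 0.21 / (0.008 + 0.103) = 0.21 / 0.111 = 1.8919
k* = 1.8919^(1/0.68) ≈ 2.5539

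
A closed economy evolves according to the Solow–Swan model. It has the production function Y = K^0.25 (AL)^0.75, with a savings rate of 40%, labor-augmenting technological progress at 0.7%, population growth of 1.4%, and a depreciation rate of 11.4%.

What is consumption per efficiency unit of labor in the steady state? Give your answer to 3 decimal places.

Steady state requires s·f(k) = (n + g + δ)·k, i.e. s·k^α = (n + g + δ)·k.
Rearranging, k^(1−α) = s / (n + g + δ).
k^0.75 = 0.40 / (0.014 + 0.007 + 0.114) = 0.40 / 0.135 = 2.9630
k* = 2.9630^(1/0.75) ≈ 4.2557
y* = (k*)^α = 4.2557^0.25 ≈ 1.4363
c* = (1 − s)·y* = (1 − 0.40) × 1.4363 ≈ 0.8618

c* = 0.862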